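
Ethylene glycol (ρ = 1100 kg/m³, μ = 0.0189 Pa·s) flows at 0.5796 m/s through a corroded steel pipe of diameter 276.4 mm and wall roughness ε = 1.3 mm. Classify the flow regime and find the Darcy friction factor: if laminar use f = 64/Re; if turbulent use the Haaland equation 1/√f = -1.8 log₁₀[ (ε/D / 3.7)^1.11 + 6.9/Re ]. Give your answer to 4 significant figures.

Re = ρVD/μ = 1100·0.5796·0.2764/0.0189 = 9324.
Re > 4000 → turbulent. ε/D = 0.0013/0.2764 = 0.0047; Haaland: 1/√f = -1.8 log₁₀[0.00061 + 0.00074] = 5.165, so f = 0.03748.

f ≈ 0.03748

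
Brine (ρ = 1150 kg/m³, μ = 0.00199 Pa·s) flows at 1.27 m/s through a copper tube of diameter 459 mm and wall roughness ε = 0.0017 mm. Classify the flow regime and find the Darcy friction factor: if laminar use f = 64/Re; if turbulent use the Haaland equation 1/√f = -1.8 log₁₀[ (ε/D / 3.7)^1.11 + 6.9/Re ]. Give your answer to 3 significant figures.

Re = ρVD/μ = 1150·1.27·0.459/0.00199 = 3.369e+05.
Re > 4000 → turbulent. ε/D = 1.7e-06/0.459 = 3.7e-06; Haaland: 1/√f = -1.8 log₁₀[2.19e-07 + 2.05e-05] = 8.431, so f = 0.01407.

f ≈ 0.0141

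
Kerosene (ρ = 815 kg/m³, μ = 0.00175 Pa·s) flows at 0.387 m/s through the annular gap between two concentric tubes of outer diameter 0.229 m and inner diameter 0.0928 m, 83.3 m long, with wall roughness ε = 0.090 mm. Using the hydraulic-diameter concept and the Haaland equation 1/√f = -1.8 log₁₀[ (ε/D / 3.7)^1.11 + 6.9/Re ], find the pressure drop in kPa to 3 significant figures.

ΔP ≈ 0.965 kPa

Hydraulic diameter D_h = 4A/P = D_o - D_i = 0.229 - 0.0928 = 0.1362 m.
Re = ρVD_h/μ = 815·0.387·0.1362/0.00175 = 2.455e+04.
ε/D_h = 9e-05/0.1362 = 0.000661; Haaland gives 1/√f = -1.8 log₁₀[6.91e-05+0.000281] = 6.22, so f = 0.02585.
ΔP = f(L/D_h)(ρV²/2) = 0.02585·83.3/0.1362·61.03 = 964.7 Pa.
ΔP = 0.965 kPa.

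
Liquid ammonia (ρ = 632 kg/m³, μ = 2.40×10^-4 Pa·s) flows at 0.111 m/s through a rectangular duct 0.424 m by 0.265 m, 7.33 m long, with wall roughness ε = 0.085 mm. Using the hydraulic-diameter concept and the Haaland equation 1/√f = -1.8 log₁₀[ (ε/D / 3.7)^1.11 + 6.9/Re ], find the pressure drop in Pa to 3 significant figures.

Hydraulic diameter D_h = 4A/P = 4·(0.424·0.265)/(2·(0.424+0.265)) = 0.4494/1.378 = 0.3262 m.
Re = ρVD_h/μ = 632·0.111·0.3262/0.00024 = 9.533e+04.
ε/D_h = 8.5e-05/0.3262 = 0.000261; Haaland gives 1/√f = -1.8 log₁₀[2.46e-05+7.24e-05] = 7.224, so f = 0.01916.
ΔP = f(L/D_h)(ρV²/2) = 0.01916·7.33/0.3262·3.893 = 1.677 Pa.

ΔP ≈ 1.68 Pa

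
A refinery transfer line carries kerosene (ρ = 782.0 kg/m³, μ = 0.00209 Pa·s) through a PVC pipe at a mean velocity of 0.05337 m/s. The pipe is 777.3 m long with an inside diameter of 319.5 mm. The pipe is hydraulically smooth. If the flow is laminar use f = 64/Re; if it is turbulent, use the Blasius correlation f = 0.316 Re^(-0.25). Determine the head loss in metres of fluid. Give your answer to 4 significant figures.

h_f ≈ 0.01249 m

Reynolds number Re = ρVD/μ = 782 · 0.05337 · 0.3195 / 0.00209 = 6380.
Re > 4000 → turbulent. Smooth-pipe (Blasius): f = 0.316 Re^(-0.25) = 0.316/(6380)^0.25 = 0.03536.
Darcy-Weisbach: ΔP = f(L/D)(ρV²/2) = 0.03536·(777.3/0.3195)·(782·0.05337²/2) = 0.03536·2433·1.114 = 95.8 Pa.
Head loss h_f = ΔP/(ρg) = 95.8/(782·9.81) = 0.01249 m.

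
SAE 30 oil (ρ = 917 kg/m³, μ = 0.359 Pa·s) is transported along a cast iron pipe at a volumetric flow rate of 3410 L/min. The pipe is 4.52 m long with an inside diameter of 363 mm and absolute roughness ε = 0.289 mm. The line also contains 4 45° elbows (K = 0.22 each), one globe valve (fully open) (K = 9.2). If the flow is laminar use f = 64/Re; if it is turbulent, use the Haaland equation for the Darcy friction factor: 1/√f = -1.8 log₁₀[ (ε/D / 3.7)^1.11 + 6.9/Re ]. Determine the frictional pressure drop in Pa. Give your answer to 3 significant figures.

ΔP ≈ 1610 Pa

Q = 3410 L/min = 3410/60000 = 0.05683 m³/s.
Cross-sectional area A = πD²/4 = π(0.363)²/4 = 0.1035 m²; mean velocity V = Q/A = 0.05683/0.1035 = 0.5492 m/s.
Reynolds number Re = ρVD/μ = 917 · 0.5492 · 0.363 / 0.359 = 509.2.
Re < 2300 → laminar flow, so f = 64/Re = 64/509.2 = 0.1257 (the turbulent correlation is not needed).
Total minor-loss coefficient ΣK = 4·0.22 + 1·9.2 = 10.1.
ΔP = [f·L/D + ΣK]·(ρV²/2) = [0.1257·4.52/0.363 + 10.1]·(917·0.5492²/2) = [1.565 + 10.1]·138.3 = 1610 Pa.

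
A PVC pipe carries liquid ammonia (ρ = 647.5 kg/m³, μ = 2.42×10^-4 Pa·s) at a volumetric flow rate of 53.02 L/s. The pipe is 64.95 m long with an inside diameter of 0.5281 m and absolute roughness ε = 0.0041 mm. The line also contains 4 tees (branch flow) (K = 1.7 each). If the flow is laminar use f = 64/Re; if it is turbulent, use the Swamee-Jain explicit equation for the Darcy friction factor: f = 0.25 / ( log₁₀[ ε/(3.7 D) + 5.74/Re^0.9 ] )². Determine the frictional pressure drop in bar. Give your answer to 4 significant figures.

Q = 53.02 L/s = 53.02/1000 = 0.05302 m³/s.
Cross-sectional area A = πD²/4 = π(0.5281)²/4 = 0.219 m²; mean velocity V = Q/A = 0.05302/0.219 = 0.2421 m/s.
Reynolds number Re = ρVD/μ = 647.5 · 0.2421 · 0.5281 / 0.000242 = 3.42e+05.
Re > 4000 → turbulent. Relative roughness ε/D = 4.1e-06/0.5281 = 7.76e-06. Swamee-Jain: f = 0.25/(log₁₀[7.76e-06/3.7 + 5.74/3.42e+05^0.9])² = 0.25/(log₁₀[2.1e-06 + 6e-05])² = 0.25/(-4.207)² = 0.01413.
Total minor-loss coefficient ΣK = 4·1.7 = 6.8.
ΔP = [f·L/D + ΣK]·(ρV²/2) = [0.01413·64.95/0.5281 + 6.8]·(647.5·0.2421²/2) = [1.737 + 6.8]·18.97 = 161.9 Pa.
ΔP = 161.9 Pa = 0.001619 bar.

ΔP ≈ 0.001619 bar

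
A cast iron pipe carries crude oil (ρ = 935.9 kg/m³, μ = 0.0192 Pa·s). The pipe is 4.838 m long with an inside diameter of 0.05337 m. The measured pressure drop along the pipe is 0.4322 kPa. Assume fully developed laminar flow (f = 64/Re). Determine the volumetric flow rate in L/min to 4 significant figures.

For laminar flow, f = 64/Re with Re = ρVD/μ, so Darcy-Weisbach reduces to ΔP = 32μLV/D². Solving for V: V = ΔP·D²/(32μL) = 432.2·(0.05337)²/(32·0.0192·4.838) = 0.4142 m/s.
Check: Re = ρVD/μ = 935.9·0.4142·0.05337/0.0192 = 1077 < 2300, so the laminar assumption holds.
Q = V·A = 0.4142·(π/4·0.05337²) = 0.0009265 m³/s = 55.59 L/min.

Q ≈ 55.59 L/min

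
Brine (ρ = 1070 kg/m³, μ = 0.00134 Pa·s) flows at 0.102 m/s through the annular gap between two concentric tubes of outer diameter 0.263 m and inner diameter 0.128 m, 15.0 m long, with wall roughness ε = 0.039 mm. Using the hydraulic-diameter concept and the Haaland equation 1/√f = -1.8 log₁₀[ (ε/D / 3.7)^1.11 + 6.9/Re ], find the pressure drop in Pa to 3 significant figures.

Hydraulic diameter D_h = 4A/P = D_o - D_i = 0.263 - 0.128 = 0.135 m.
Re = ρVD_h/μ = 1070·0.102·0.135/0.00134 = 1.1e+04.
ε/D_h = 3.9e-05/0.135 = 0.000289; Haaland gives 1/√f = -1.8 log₁₀[2.76e-05+0.000628] = 5.731, so f = 0.03045.
ΔP = f(L/D_h)(ρV²/2) = 0.03045·15/0.135·5.566 = 18.83 Pa.

ΔP ≈ 18.8 Pa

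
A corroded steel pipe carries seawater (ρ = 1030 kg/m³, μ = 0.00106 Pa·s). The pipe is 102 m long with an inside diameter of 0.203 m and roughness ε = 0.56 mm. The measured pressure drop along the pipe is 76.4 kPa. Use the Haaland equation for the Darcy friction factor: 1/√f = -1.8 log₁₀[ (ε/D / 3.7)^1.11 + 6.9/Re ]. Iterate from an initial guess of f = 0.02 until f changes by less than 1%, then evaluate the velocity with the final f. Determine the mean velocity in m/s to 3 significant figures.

V ≈ 3.38 m/s

Rearranging Darcy-Weisbach: V = √(2·ΔP·D/(f·L·ρ)). With ε/D = 0.00056/0.203 = 0.00276, iterate starting from f = 0.02:
  f = 0.02 → V = √(2·7.64e+04·0.203/(0.02·102·1030)) = 3.842 m/s; Re = ρVD/μ = 7.579e+05; f → 0.02578
  f = 0.02578 → V = 3.384 m/s; Re = 6.675e+05; f → 0.0258
Converged (Δf/f < 1%). With the final f = 0.0258: V = √(2·7.64e+04·0.203/(0.0258·102·1030)) = 3.383 m/s.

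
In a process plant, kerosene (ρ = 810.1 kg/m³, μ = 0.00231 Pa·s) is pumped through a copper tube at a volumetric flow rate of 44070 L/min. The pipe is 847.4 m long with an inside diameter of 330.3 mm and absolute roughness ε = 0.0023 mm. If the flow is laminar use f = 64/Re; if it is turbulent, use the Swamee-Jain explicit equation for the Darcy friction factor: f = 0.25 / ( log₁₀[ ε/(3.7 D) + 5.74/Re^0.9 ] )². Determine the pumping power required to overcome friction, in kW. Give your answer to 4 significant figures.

Q = 44070 L/min = 44070/60000 = 0.7345 m³/s.
Cross-sectional area A = πD²/4 = π(0.3303)²/4 = 0.08569 m²; mean velocity V = Q/A = 0.7345/0.08569 = 8.572 m/s.
Reynolds number Re = ρVD/μ = 810.1 · 8.572 · 0.3303 / 0.00231 = 9.929e+05.
Re > 4000 → turbulent. Relative roughness ε/D = 2.3e-06/0.3303 = 6.96e-06. Swamee-Jain: f = 0.25/(log₁₀[6.96e-06/3.7 + 5.74/9.929e+05^0.9])² = 0.25/(log₁₀[1.88e-06 + 2.3e-05])² = 0.25/(-4.604)² = 0.01179.
Darcy-Weisbach: ΔP = f(L/D)(ρV²/2) = 0.01179·(847.4/0.3303)·(810.1·8.572²/2) = 0.01179·2566·2.976e+04 = 9.005e+05 Pa.
Pumping power P = QΔP = 0.7345·9.005e+05 = 661440 W = 661.4 kW.

P ≈ 661.4 kW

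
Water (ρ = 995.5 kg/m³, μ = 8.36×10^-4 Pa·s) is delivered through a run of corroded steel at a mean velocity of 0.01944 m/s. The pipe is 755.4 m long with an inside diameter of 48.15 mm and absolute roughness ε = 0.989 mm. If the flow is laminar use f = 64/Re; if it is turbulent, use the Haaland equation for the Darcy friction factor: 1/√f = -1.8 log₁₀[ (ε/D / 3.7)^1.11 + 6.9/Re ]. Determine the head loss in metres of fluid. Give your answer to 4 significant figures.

Reynolds number Re = ρVD/μ = 995.5 · 0.01944 · 0.04815 / 0.000836 = 1115.
Re < 2300 → laminar flow, so f = 64/Re = 64/1115 = 0.05742 (the turbulent correlation is not needed).
Darcy-Weisbach: ΔP = f(L/D)(ρV²/2) = 0.05742·(755.4/0.04815)·(995.5·0.01944²/2) = 0.05742·1.569e+04·0.1881 = 169.4 Pa.
Head loss h_f = ΔP/(ρg) = 169.4/(995.5·9.81) = 0.01735 m.

h_f ≈ 0.01735 m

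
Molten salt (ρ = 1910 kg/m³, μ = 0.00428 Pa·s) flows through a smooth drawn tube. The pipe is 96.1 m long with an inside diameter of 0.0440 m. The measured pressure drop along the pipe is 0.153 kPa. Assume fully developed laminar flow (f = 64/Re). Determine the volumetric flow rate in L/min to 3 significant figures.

Q ≈ 2.05 L/min

For laminar flow, f = 64/Re with Re = ρVD/μ, so Darcy-Weisbach reduces to ΔP = 32μLV/D². Solving for V: V = ΔP·D²/(32μL) = 153·(0.044)²/(32·0.00428·96.1) = 0.02251 m/s.
Check: Re = ρVD/μ = 1910·0.02251·0.044/0.00428 = 441.9 < 2300, so the laminar assumption holds.
Q = V·A = 0.02251·(π/4·0.044²) = 3.422e-05 m³/s = 2.05 L/min.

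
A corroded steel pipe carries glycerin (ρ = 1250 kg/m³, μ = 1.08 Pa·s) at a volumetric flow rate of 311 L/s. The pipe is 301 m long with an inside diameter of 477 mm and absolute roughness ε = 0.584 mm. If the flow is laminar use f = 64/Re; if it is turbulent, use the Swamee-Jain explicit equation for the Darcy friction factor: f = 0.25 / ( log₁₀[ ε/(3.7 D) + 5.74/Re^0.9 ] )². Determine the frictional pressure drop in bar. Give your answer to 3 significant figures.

ΔP ≈ 0.796 bar

Q = 311 L/s = 311/1000 = 0.311 m³/s.
Cross-sectional area A = πD²/4 = π(0.477)²/4 = 0.1787 m²; mean velocity V = Q/A = 0.311/0.1787 = 1.74 m/s.
Reynolds number Re = ρVD/μ = 1250 · 1.74 · 0.477 / 1.08 = 960.8.
Re < 2300 → laminar flow, so f = 64/Re = 64/960.8 = 0.06661 (the turbulent correlation is not needed).
Darcy-Weisbach: ΔP = f(L/D)(ρV²/2) = 0.06661·(301/0.477)·(1250·1.74²/2) = 0.06661·631·1893 = 7.957e+04 Pa.
ΔP = 7.957e+04 Pa = 0.796 bar.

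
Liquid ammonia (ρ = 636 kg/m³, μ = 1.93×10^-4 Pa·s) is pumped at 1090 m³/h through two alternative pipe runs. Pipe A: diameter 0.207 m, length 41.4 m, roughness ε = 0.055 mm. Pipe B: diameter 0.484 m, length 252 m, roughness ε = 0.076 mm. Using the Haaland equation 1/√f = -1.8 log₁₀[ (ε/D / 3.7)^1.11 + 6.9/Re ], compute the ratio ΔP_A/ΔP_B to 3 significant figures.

Pipe A: V = Q/A = 0.3028/0.03365 = 8.997 m/s; Re = 6.137e+06; ε/D = 0.000266; Haaland → f = 0.01471; ΔP_A = f(L/D)(ρV²/2) = 7.573e+04 Pa.
Pipe B: V = Q/A = 0.3028/0.184 = 1.646 m/s; Re = 2.625e+06; ε/D = 0.000157; Haaland → f = 0.01352; ΔP_B = f(L/D)(ρV²/2) = 6061 Pa.
ΔP_A/ΔP_B = 7.573e+04/6061 = 12.5.

ΔP_A/ΔP_B ≈ 12.5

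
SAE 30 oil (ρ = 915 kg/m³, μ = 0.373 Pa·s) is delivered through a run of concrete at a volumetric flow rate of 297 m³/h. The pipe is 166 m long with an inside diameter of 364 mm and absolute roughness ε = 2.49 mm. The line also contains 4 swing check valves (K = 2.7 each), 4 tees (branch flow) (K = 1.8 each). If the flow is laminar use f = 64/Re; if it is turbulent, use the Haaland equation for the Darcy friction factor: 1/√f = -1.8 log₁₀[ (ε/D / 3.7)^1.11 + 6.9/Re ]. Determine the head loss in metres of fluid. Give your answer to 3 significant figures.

Q = 297 m³/h = 297/3600 = 0.0825 m³/s.
Cross-sectional area A = πD²/4 = π(0.364)²/4 = 0.1041 m²; mean velocity V = Q/A = 0.0825/0.1041 = 0.7928 m/s.
Reynolds number Re = ρVD/μ = 915 · 0.7928 · 0.364 / 0.373 = 707.9.
Re < 2300 → laminar flow, so f = 64/Re = 64/707.9 = 0.09041 (the turbulent correlation is not needed).
Total minor-loss coefficient ΣK = 4·2.7 + 4·1.8 = 18.
ΔP = [f·L/D + ΣK]·(ρV²/2) = [0.09041·166/0.364 + 18]·(915·0.7928²/2) = [41.23 + 18]·287.6 = 1.703e+04 Pa.
Head loss h_f = ΔP/(ρg) = 1.703e+04/(915·9.81) = 1.90 m.

h_f ≈ 1.90 m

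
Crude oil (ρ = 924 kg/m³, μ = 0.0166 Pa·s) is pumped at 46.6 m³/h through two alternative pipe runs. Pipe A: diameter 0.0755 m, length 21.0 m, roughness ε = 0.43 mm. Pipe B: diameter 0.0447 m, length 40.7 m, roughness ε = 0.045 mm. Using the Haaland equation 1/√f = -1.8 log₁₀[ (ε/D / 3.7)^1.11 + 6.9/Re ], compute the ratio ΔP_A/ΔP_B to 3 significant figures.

ΔP_A/ΔP_B ≈ 0.0508

Pipe A: V = Q/A = 0.01294/0.004477 = 2.891 m/s; Re = 1.215e+04; ε/D = 0.0057; Haaland → f = 0.03725; ΔP_A = f(L/D)(ρV²/2) = 4.002e+04 Pa.
Pipe B: V = Q/A = 0.01294/0.001569 = 8.249 m/s; Re = 2.052e+04; ε/D = 0.00101; Haaland → f = 0.0275; ΔP_B = f(L/D)(ρV²/2) = 7.87e+05 Pa.
ΔP_A/ΔP_B = 4.002e+04/7.87e+05 = 0.0508.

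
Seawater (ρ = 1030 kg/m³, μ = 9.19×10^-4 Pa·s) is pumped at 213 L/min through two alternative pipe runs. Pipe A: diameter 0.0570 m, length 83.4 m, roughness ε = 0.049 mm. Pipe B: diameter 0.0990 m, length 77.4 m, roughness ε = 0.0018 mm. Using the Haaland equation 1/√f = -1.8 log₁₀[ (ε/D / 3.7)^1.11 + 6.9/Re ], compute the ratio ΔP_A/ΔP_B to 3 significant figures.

ΔP_A/ΔP_B ≈ 17.9

Pipe A: V = Q/A = 0.00355/0.002552 = 1.391 m/s; Re = 8.888e+04; ε/D = 0.00086; Haaland → f = 0.02173; ΔP_A = f(L/D)(ρV²/2) = 3.169e+04 Pa.
Pipe B: V = Q/A = 0.00355/0.007698 = 0.4612 m/s; Re = 5.117e+04; ε/D = 1.82e-05; Haaland → f = 0.02065; ΔP_B = f(L/D)(ρV²/2) = 1768 Pa.
ΔP_A/ΔP_B = 3.169e+04/1768 = 17.9.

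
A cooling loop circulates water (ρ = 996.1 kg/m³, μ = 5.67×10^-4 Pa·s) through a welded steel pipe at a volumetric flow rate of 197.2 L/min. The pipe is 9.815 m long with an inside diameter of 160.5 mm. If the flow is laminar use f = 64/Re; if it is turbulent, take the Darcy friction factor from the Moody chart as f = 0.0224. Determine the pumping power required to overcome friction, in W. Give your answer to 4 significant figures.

Q = 197.2 L/min = 197.2/60000 = 0.003287 m³/s.
Cross-sectional area A = πD²/4 = π(0.1605)²/4 = 0.02023 m²; mean velocity V = Q/A = 0.003287/0.02023 = 0.1624 m/s.
Reynolds number Re = ρVD/μ = 996.1 · 0.1624 · 0.1605 / 0.000567 = 4.58e+04.
Re > 4000 → turbulent; use the Moody-chart value f = 0.0224.
Darcy-Weisbach: ΔP = f(L/D)(ρV²/2) = 0.0224·(9.815/0.1605)·(996.1·0.1624²/2) = 0.0224·61.15·13.14 = 18 Pa.
Pumping power P = QΔP = 0.003287·18 = 0.059173 W = 0.05917 W.

P ≈ 0.05917 W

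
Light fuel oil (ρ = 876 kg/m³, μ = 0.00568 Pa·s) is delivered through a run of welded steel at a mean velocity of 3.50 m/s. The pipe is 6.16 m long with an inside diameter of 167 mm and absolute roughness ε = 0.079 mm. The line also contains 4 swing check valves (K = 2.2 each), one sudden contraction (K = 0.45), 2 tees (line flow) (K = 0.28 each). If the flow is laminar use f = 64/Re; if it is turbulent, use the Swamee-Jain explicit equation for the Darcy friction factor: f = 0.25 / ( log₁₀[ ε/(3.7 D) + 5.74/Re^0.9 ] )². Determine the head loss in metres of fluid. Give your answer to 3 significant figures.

h_f ≈ 6.60 m

Reynolds number Re = ρVD/μ = 876 · 3.5 · 0.167 / 0.00568 = 9.014e+04.
Re > 4000 → turbulent. Relative roughness ε/D = 7.9e-05/0.167 = 0.000473. Swamee-Jain: f = 0.25/(log₁₀[0.000473/3.7 + 5.74/9.014e+04^0.9])² = 0.25/(log₁₀[0.000128 + 0.000199])² = 0.25/(-3.485)² = 0.02058.
Total minor-loss coefficient ΣK = 4·2.2 + 1·0.45 + 2·0.28 = 9.81.
ΔP = [f·L/D + ΣK]·(ρV²/2) = [0.02058·6.16/0.167 + 9.81]·(876·3.5²/2) = [0.7592 + 9.81]·5366 = 5.671e+04 Pa.
Head loss h_f = ΔP/(ρg) = 5.671e+04/(876·9.81) = 6.60 m.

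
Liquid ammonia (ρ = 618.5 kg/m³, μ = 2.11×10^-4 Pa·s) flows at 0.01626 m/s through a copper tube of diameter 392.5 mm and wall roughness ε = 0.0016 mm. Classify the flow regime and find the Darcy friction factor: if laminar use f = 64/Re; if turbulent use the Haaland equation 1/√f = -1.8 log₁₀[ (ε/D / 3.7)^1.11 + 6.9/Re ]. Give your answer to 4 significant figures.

Re = ρVD/μ = 618.5·0.01626·0.3925/0.000211 = 1.871e+04.
Re > 4000 → turbulent. ε/D = 1.6e-06/0.3925 = 4.08e-06; Haaland: 1/√f = -1.8 log₁₀[2.44e-07 + 0.000369] = 6.179, so f = 0.02619.

f ≈ 0.02619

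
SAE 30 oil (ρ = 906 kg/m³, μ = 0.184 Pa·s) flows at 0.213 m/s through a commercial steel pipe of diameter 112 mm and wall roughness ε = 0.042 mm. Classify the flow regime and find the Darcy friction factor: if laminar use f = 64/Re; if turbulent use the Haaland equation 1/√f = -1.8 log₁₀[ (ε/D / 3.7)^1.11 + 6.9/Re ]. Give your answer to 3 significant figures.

f ≈ 0.545

Re = ρVD/μ = 906·0.213·0.112/0.184 = 117.5.
Re < 2300 → laminar, so f = 64/Re = 0.5448 (roughness is irrelevant in laminar flow).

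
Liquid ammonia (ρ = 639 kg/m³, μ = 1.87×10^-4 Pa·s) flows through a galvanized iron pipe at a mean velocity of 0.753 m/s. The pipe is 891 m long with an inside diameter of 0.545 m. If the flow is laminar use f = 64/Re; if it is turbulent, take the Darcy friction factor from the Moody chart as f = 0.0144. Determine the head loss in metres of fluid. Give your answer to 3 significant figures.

h_f ≈ 0.680 m

Reynolds number Re = ρVD/μ = 639 · 0.753 · 0.545 / 0.000187 = 1.402e+06.
Re > 4000 → turbulent; use the Moody-chart value f = 0.0144.
Darcy-Weisbach: ΔP = f(L/D)(ρV²/2) = 0.0144·(891/0.545)·(639·0.753²/2) = 0.0144·1635·181.2 = 4265 Pa.
Head loss h_f = ΔP/(ρg) = 4265/(639·9.81) = 0.680 m.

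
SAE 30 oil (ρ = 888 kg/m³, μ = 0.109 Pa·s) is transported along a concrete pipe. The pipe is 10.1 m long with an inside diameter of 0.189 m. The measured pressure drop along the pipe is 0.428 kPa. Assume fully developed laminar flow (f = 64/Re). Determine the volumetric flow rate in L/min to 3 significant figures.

Q ≈ 731 L/min

For laminar flow, f = 64/Re with Re = ρVD/μ, so Darcy-Weisbach reduces to ΔP = 32μLV/D². Solving for V: V = ΔP·D²/(32μL) = 428·(0.189)²/(32·0.109·10.1) = 0.434 m/s.
Check: Re = ρVD/μ = 888·0.434·0.189/0.109 = 668.2 < 2300, so the laminar assumption holds.
Q = V·A = 0.434·(π/4·0.189²) = 0.01218 m³/s = 731 L/min.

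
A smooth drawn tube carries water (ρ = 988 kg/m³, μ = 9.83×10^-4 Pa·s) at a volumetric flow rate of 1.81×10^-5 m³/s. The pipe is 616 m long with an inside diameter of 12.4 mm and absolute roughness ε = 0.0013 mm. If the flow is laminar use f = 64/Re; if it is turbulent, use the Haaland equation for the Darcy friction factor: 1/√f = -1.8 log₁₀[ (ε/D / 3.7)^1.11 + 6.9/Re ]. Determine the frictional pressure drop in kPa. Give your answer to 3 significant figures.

Cross-sectional area A = πD²/4 = π(0.0124)²/4 = 0.0001208 m²; mean velocity V = Q/A = 1.81e-05/0.0001208 = 0.1499 m/s.
Reynolds number Re = ρVD/μ = 988 · 0.1499 · 0.0124 / 0.000983 = 1868.
Re < 2300 → laminar flow, so f = 64/Re = 64/1868 = 0.03426 (the turbulent correlation is not needed).
Darcy-Weisbach: ΔP = f(L/D)(ρV²/2) = 0.03426·(616/0.0124)·(988·0.1499²/2) = 0.03426·4.968e+04·11.1 = 1.889e+04 Pa.
ΔP = 1.889e+04 Pa = 18.9 kPa.

ΔP ≈ 18.9 kPa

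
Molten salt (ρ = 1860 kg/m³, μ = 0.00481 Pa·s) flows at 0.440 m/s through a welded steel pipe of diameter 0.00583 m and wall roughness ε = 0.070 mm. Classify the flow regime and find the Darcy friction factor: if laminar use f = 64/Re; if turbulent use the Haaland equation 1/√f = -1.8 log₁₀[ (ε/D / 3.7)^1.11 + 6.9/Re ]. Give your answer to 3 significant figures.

Re = ρVD/μ = 1860·0.44·0.00583/0.00481 = 991.9.
Re < 2300 → laminar, so f = 64/Re = 0.06452 (roughness is irrelevant in laminar flow).

f ≈ 0.0645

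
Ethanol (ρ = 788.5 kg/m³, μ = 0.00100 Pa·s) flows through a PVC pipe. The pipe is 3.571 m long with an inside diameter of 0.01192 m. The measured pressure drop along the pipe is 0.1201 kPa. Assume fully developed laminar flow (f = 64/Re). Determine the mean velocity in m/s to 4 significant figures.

V ≈ 0.1493 m/s

For laminar flow, f = 64/Re with Re = ρVD/μ, so Darcy-Weisbach reduces to ΔP = 32μLV/D². Solving for V: V = ΔP·D²/(32μL) = 120.1·(0.01192)²/(32·0.001·3.571) = 0.1493 m/s.
Check: Re = ρVD/μ = 788.5·0.1493·0.01192/0.001 = 1404 < 2300, so the laminar assumption holds.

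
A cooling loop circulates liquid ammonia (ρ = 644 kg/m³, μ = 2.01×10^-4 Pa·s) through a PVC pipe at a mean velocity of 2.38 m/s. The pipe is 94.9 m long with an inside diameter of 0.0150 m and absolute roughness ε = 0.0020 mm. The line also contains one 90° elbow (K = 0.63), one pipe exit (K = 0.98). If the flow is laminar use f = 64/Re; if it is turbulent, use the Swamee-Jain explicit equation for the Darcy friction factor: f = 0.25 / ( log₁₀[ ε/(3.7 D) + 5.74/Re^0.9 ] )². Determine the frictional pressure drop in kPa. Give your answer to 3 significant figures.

ΔP ≈ 213 kPa

Reynolds number Re = ρVD/μ = 644 · 2.38 · 0.015 / 0.000201 = 1.144e+05.
Re > 4000 → turbulent. Relative roughness ε/D = 2e-06/0.015 = 0.000133. Swamee-Jain: f = 0.25/(log₁₀[0.000133/3.7 + 5.74/1.144e+05^0.9])² = 0.25/(log₁₀[3.6e-05 + 0.000161])² = 0.25/(-3.706)² = 0.0182.
Total minor-loss coefficient ΣK = 1·0.63 + 1·0.98 = 1.61.
ΔP = [f·L/D + ΣK]·(ρV²/2) = [0.0182·94.9/0.015 + 1.61]·(644·2.38²/2) = [115.2 + 1.61]·1824 = 2.13e+05 Pa.
ΔP = 2.13e+05 Pa = 213 kPa.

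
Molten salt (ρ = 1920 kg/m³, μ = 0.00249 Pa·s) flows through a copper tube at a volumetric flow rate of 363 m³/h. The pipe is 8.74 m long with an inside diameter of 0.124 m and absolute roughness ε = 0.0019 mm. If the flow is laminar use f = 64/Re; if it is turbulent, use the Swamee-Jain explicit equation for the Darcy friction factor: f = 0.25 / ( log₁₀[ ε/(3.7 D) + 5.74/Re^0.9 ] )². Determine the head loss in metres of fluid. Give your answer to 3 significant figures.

h_f ≈ 3.10 m

Q = 363 m³/h = 363/3600 = 0.1008 m³/s.
Cross-sectional area A = πD²/4 = π(0.124)²/4 = 0.01208 m²; mean velocity V = Q/A = 0.1008/0.01208 = 8.35 m/s.
Reynolds number Re = ρVD/μ = 1920 · 8.35 · 0.124 / 0.00249 = 7.984e+05.
Re > 4000 → turbulent. Relative roughness ε/D = 1.9e-06/0.124 = 1.53e-05. Swamee-Jain: f = 0.25/(log₁₀[1.53e-05/3.7 + 5.74/7.984e+05^0.9])² = 0.25/(log₁₀[4.14e-06 + 2.8e-05])² = 0.25/(-4.493)² = 0.01238.
Darcy-Weisbach: ΔP = f(L/D)(ρV²/2) = 0.01238·(8.74/0.124)·(1920·8.35²/2) = 0.01238·70.48·6.693e+04 = 5.842e+04 Pa.
Head loss h_f = ΔP/(ρg) = 5.842e+04/(1920·9.81) = 3.10 m.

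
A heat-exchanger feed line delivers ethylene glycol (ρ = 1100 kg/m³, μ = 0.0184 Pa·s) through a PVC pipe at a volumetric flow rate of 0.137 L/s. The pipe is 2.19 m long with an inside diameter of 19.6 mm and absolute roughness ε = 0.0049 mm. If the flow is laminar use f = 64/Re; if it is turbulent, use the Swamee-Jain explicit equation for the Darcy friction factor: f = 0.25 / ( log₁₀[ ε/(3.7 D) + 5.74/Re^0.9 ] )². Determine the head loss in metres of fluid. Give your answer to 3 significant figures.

h_f ≈ 0.141 m

Q = 0.137 L/s = 0.137/1000 = 0.000137 m³/s.
Cross-sectional area A = πD²/4 = π(0.0196)²/4 = 0.0003017 m²; mean velocity V = Q/A = 0.000137/0.0003017 = 0.4541 m/s.
Reynolds number Re = ρVD/μ = 1100 · 0.4541 · 0.0196 / 0.0184 = 532.
Re < 2300 → laminar flow, so f = 64/Re = 64/532 = 0.1203 (the turbulent correlation is not needed).
Darcy-Weisbach: ΔP = f(L/D)(ρV²/2) = 0.1203·(2.19/0.0196)·(1100·0.4541²/2) = 0.1203·111.7·113.4 = 1524 Pa.
Head loss h_f = ΔP/(ρg) = 1524/(1100·9.81) = 0.141 m.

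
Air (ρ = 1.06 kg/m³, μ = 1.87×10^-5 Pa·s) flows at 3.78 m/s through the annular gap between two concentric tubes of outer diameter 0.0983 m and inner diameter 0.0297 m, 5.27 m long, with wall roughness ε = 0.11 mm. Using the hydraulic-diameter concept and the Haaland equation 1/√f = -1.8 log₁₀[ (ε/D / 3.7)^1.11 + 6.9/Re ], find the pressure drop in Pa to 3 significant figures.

ΔP ≈ 17.7 Pa

Hydraulic diameter D_h = 4A/P = D_o - D_i = 0.0983 - 0.0297 = 0.0686 m.
Re = ρVD_h/μ = 1.06·3.78·0.0686/1.87e-05 = 1.47e+04.
ε/D_h = 0.00011/0.0686 = 0.0016; Haaland gives 1/√f = -1.8 log₁₀[0.000185+0.000469] = 5.732, so f = 0.03044.
ΔP = f(L/D_h)(ρV²/2) = 0.03044·5.27/0.0686·7.573 = 17.71 Pa.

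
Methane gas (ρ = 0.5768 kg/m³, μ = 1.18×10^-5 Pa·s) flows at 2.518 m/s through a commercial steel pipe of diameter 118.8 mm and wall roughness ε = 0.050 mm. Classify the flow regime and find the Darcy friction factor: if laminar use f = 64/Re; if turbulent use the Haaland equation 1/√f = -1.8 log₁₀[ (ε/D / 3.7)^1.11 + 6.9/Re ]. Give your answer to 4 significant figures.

f ≈ 0.02853

Re = ρVD/μ = 0.5768·2.518·0.1188/1.18e-05 = 1.462e+04.
Re > 4000 → turbulent. ε/D = 5e-05/0.1188 = 0.000421; Haaland: 1/√f = -1.8 log₁₀[4.19e-05 + 0.000472] = 5.921, so f = 0.02853.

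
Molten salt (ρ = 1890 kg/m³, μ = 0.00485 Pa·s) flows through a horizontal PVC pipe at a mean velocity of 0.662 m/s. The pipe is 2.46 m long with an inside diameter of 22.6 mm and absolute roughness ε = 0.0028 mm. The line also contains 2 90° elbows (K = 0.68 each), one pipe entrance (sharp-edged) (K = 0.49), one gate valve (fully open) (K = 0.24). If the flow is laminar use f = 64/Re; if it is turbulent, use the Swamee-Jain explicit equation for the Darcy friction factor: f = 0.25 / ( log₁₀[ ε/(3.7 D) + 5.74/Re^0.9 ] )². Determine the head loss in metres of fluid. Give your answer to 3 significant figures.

h_f ≈ 0.135 m

Reynolds number Re = ρVD/μ = 1890 · 0.662 · 0.0226 / 0.00485 = 5830.
Re > 4000 → turbulent. Relative roughness ε/D = 2.8e-06/0.0226 = 0.000124. Swamee-Jain: f = 0.25/(log₁₀[0.000124/3.7 + 5.74/5830^0.9])² = 0.25/(log₁₀[3.35e-05 + 0.00234])² = 0.25/(-2.624)² = 0.03631.
Total minor-loss coefficient ΣK = 2·0.68 + 1·0.49 + 1·0.24 = 2.09.
ΔP = [f·L/D + ΣK]·(ρV²/2) = [0.03631·2.46/0.0226 + 2.09]·(1890·0.662²/2) = [3.952 + 2.09]·414.1 = 2502 Pa.
Head loss h_f = ΔP/(ρg) = 2502/(1890·9.81) = 0.135 m.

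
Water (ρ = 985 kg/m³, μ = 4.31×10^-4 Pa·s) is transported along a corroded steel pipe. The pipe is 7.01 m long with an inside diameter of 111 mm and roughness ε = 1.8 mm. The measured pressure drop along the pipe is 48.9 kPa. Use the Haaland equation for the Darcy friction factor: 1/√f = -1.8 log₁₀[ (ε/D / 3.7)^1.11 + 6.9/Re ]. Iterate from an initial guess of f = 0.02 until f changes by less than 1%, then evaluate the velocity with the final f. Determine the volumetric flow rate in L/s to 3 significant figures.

Q ≈ 57.2 L/s

Rearranging Darcy-Weisbach: V = √(2·ΔP·D/(f·L·ρ)). With ε/D = 0.0018/0.111 = 0.0162, iterate starting from f = 0.02:
  f = 0.02 → V = √(2·4.89e+04·0.111/(0.02·7.01·985)) = 8.866 m/s; Re = ρVD/μ = 2.249e+06; f → 0.04506
  f = 0.04506 → V = 5.907 m/s; Re = 1.498e+06; f → 0.04507
Converged (Δf/f < 1%). With the final f = 0.04507: V = √(2·4.89e+04·0.111/(0.04507·7.01·985)) = 5.906 m/s.
Q = V·A = 5.906·(π/4·0.111²) = 0.05715 m³/s = 57.2 L/s.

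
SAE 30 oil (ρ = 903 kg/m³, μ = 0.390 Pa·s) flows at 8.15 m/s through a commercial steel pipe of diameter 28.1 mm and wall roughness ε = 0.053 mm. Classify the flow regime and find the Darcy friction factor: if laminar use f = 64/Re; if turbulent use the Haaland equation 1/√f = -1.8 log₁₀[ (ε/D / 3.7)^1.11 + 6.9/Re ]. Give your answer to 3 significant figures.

f ≈ 0.121

Re = ρVD/μ = 903·8.15·0.0281/0.39 = 530.3.
Re < 2300 → laminar, so f = 64/Re = 0.1207 (roughness is irrelevant in laminar flow).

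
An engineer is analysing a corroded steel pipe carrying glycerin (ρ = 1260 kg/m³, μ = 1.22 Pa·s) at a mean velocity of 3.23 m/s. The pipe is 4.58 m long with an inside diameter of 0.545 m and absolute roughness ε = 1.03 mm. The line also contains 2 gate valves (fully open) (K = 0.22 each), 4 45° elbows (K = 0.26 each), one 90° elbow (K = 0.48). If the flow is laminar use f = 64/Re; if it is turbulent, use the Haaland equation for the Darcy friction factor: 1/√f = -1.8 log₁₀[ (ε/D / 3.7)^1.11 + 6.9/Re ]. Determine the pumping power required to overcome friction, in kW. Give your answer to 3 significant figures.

Reynolds number Re = ρVD/μ = 1260 · 3.23 · 0.545 / 1.22 = 1818.
Re < 2300 → laminar flow, so f = 64/Re = 64/1818 = 0.0352 (the turbulent correlation is not needed).
Total minor-loss coefficient ΣK = 2·0.22 + 4·0.26 + 1·0.48 = 1.96.
ΔP = [f·L/D + ΣK]·(ρV²/2) = [0.0352·4.58/0.545 + 1.96]·(1260·3.23²/2) = [0.2958 + 1.96]·6573 = 1.483e+04 Pa.
Q = V·A = 3.23·0.2333 = 0.7535 m³/s.
Pumping power P = QΔP = 0.7535·1.483e+04 = 11170 W = 11.2 kW.

P ≈ 11.2 kW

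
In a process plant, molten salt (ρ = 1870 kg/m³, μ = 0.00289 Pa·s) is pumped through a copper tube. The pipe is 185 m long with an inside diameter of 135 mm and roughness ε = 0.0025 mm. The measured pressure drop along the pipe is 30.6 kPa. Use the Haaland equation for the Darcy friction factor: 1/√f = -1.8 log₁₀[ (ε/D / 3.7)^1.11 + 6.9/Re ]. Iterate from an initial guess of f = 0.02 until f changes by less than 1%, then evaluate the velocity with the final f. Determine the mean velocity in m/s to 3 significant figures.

Rearranging Darcy-Weisbach: V = √(2·ΔP·D/(f·L·ρ)). With ε/D = 2.5e-06/0.135 = 1.85e-05, iterate starting from f = 0.02:
  f = 0.02 → V = √(2·3.06e+04·0.135/(0.02·185·1870)) = 1.093 m/s; Re = ρVD/μ = 9.545e+04; f → 0.01807
  f = 0.01807 → V = 1.15 m/s; Re = 1.004e+05; f → 0.01788
  f = 0.01788 → V = 1.156 m/s; Re = 1.01e+05; f → 0.01786
Converged (Δf/f < 1%). With the final f = 0.01786: V = √(2·3.06e+04·0.135/(0.01786·185·1870)) = 1.156 m/s.

V ≈ 1.16 m/s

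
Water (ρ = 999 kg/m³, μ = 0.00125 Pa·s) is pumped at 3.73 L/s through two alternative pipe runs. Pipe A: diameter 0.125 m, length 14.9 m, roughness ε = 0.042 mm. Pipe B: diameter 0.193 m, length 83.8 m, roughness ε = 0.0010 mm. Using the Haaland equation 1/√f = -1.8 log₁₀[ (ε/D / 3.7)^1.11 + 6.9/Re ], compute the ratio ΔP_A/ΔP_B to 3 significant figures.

Pipe A: V = Q/A = 0.00373/0.01227 = 0.3039 m/s; Re = 3.036e+04; ε/D = 0.000336; Haaland → f = 0.02401; ΔP_A = f(L/D)(ρV²/2) = 132.1 Pa.
Pipe B: V = Q/A = 0.00373/0.02926 = 0.1275 m/s; Re = 1.967e+04; ε/D = 5.18e-06; Haaland → f = 0.02586; ΔP_B = f(L/D)(ρV²/2) = 91.18 Pa.
ΔP_A/ΔP_B = 132.1/91.18 = 1.45.

ΔP_A/ΔP_B ≈ 1.45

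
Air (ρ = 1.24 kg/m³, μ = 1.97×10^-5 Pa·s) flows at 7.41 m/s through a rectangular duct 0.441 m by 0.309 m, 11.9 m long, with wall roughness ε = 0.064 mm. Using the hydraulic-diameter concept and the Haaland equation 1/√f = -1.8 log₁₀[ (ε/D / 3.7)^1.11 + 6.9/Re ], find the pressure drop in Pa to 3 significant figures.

Hydraulic diameter D_h = 4A/P = 4·(0.441·0.309)/(2·(0.441+0.309)) = 0.5451/1.5 = 0.3634 m.
Re = ρVD_h/μ = 1.24·7.41·0.3634/1.97e-05 = 1.695e+05.
ε/D_h = 6.4e-05/0.3634 = 0.000176; Haaland gives 1/√f = -1.8 log₁₀[1.59e-05+4.07e-05] = 7.644, so f = 0.01711.
ΔP = f(L/D_h)(ρV²/2) = 0.01711·11.9/0.3634·34.04 = 19.08 Pa.

ΔP ≈ 19.1 Pa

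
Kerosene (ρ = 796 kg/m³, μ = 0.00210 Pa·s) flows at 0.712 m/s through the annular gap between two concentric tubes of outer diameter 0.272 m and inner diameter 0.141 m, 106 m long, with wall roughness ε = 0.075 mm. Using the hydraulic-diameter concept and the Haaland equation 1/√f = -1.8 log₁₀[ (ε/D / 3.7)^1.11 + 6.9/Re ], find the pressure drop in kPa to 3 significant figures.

ΔP ≈ 3.90 kPa

Hydraulic diameter D_h = 4A/P = D_o - D_i = 0.272 - 0.141 = 0.131 m.
Re = ρVD_h/μ = 796·0.712·0.131/0.0021 = 3.535e+04.
ε/D_h = 7.5e-05/0.131 = 0.000573; Haaland gives 1/√f = -1.8 log₁₀[5.89e-05+0.000195] = 6.471, so f = 0.02388.
ΔP = f(L/D_h)(ρV²/2) = 0.02388·106/0.131·201.8 = 3899 Pa.
ΔP = 3.90 kPa.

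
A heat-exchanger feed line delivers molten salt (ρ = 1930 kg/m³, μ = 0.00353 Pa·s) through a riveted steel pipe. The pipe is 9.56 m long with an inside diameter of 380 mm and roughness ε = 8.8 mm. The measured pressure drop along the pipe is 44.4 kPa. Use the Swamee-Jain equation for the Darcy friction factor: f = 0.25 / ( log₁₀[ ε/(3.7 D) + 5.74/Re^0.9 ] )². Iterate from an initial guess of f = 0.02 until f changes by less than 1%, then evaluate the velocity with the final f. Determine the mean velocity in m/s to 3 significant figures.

V ≈ 5.96 m/s

Rearranging Darcy-Weisbach: V = √(2·ΔP·D/(f·L·ρ)). With ε/D = 0.0088/0.38 = 0.0232, iterate starting from f = 0.02:
  f = 0.02 → V = √(2·4.44e+04·0.38/(0.02·9.56·1930)) = 9.563 m/s; Re = ρVD/μ = 1.987e+06; f → 0.05153
  f = 0.05153 → V = 5.958 m/s; Re = 1.238e+06; f → 0.05155
Converged (Δf/f < 1%). With the final f = 0.05155: V = √(2·4.44e+04·0.38/(0.05155·9.56·1930)) = 5.956 m/s.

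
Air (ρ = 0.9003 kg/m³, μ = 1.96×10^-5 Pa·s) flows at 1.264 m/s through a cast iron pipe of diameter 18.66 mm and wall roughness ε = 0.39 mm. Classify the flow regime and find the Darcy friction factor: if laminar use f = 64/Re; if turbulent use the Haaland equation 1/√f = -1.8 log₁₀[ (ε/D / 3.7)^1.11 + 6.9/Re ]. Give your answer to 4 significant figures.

Re = ρVD/μ = 0.9003·1.264·0.01866/1.96e-05 = 1083.
Re < 2300 → laminar, so f = 64/Re = 0.05907 (roughness is irrelevant in laminar flow).

f ≈ 0.05907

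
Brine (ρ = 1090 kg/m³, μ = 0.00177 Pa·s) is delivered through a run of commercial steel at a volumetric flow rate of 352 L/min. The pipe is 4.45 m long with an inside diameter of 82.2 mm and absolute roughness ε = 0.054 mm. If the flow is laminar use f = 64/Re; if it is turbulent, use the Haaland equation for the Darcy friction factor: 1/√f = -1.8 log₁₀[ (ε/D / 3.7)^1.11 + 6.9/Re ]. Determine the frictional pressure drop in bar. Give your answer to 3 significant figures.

Q = 352 L/min = 352/60000 = 0.005867 m³/s.
Cross-sectional area A = πD²/4 = π(0.0822)²/4 = 0.005307 m²; mean velocity V = Q/A = 0.005867/0.005307 = 1.105 m/s.
Reynolds number Re = ρVD/μ = 1090 · 1.105 · 0.0822 / 0.00177 = 5.596e+04.
Re > 4000 → turbulent. Relative roughness ε/D = 5.4e-05/0.0822 = 0.000657. Haaland: 1/√f = -1.8 log₁₀[(0.000657/3.7)^1.11 + 6.9/5.596e+04] = -1.8 log₁₀[6.87e-05 + 0.000123] = 6.69, so f = 0.02234.
Darcy-Weisbach: ΔP = f(L/D)(ρV²/2) = 0.02234·(4.45/0.0822)·(1090·1.105²/2) = 0.02234·54.14·666.1 = 805.6 Pa.
ΔP = 805.6 Pa = 0.00806 bar.

ΔP ≈ 0.00806 bar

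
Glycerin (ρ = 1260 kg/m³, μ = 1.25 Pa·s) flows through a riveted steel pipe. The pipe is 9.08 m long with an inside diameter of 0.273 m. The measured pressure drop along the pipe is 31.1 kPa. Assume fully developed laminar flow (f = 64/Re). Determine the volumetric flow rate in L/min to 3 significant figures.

Q ≈ 22400 L/min

For laminar flow, f = 64/Re with Re = ρVD/μ, so Darcy-Weisbach reduces to ΔP = 32μLV/D². Solving for V: V = ΔP·D²/(32μL) = 3.11e+04·(0.273)²/(32·1.25·9.08) = 6.382 m/s.
Check: Re = ρVD/μ = 1260·6.382·0.273/1.25 = 1756 < 2300, so the laminar assumption holds.
Q = V·A = 6.382·(π/4·0.273²) = 0.3736 m³/s = 22400 L/min.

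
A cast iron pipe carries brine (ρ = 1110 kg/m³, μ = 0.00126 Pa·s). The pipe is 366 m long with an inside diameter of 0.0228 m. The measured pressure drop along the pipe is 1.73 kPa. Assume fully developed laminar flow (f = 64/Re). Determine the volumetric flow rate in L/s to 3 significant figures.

For laminar flow, f = 64/Re with Re = ρVD/μ, so Darcy-Weisbach reduces to ΔP = 32μLV/D². Solving for V: V = ΔP·D²/(32μL) = 1730·(0.0228)²/(32·0.00126·366) = 0.06094 m/s.
Check: Re = ρVD/μ = 1110·0.06094·0.0228/0.00126 = 1224 < 2300, so the laminar assumption holds.
Q = V·A = 0.06094·(π/4·0.0228²) = 2.488e-05 m³/s = 0.0249 L/s.

Q ≈ 0.0249 L/s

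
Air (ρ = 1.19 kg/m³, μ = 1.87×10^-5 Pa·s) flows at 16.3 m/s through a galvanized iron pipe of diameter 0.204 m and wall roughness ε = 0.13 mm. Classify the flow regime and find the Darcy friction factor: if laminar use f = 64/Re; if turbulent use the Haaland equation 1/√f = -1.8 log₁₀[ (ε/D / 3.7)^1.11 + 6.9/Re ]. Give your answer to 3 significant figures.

Re = ρVD/μ = 1.19·16.3·0.204/1.87e-05 = 2.116e+05.
Re > 4000 → turbulent. ε/D = 0.00013/0.204 = 0.000637; Haaland: 1/√f = -1.8 log₁₀[6.64e-05 + 3.26e-05] = 7.208, so f = 0.01925.

f ≈ 0.0192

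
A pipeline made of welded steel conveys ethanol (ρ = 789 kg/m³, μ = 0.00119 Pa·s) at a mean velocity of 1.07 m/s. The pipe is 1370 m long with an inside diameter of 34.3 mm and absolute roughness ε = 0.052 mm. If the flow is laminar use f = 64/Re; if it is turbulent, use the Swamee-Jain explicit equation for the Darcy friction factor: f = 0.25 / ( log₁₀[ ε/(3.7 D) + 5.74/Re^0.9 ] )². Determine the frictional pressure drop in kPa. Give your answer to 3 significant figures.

ΔP ≈ 509 kPa

Reynolds number Re = ρVD/μ = 789 · 1.07 · 0.0343 / 0.00119 = 2.433e+04.
Re > 4000 → turbulent. Relative roughness ε/D = 5.2e-05/0.0343 = 0.00152. Swamee-Jain: f = 0.25/(log₁₀[0.00152/3.7 + 5.74/2.433e+04^0.9])² = 0.25/(log₁₀[0.00041 + 0.000648])² = 0.25/(-2.976)² = 0.02823.
Darcy-Weisbach: ΔP = f(L/D)(ρV²/2) = 0.02823·(1370/0.0343)·(789·1.07²/2) = 0.02823·3.994e+04·451.7 = 5.093e+05 Pa.
ΔP = 5.093e+05 Pa = 509 kPa.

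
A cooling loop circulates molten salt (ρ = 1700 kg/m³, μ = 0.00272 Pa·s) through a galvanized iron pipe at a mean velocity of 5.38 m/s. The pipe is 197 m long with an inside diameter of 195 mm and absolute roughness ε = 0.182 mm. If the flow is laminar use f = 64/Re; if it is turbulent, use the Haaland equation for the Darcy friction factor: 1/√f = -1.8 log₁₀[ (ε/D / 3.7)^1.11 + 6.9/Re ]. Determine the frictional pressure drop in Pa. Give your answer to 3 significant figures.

ΔP ≈ 491000 Pa

Reynolds number Re = ρVD/μ = 1700 · 5.38 · 0.195 / 0.00272 = 6.557e+05.
Re > 4000 → turbulent. Relative roughness ε/D = 0.000182/0.195 = 0.000933. Haaland: 1/√f = -1.8 log₁₀[(0.000933/3.7)^1.11 + 6.9/6.557e+05] = -1.8 log₁₀[0.000101 + 1.05e-05] = 7.112, so f = 0.01977.
Darcy-Weisbach: ΔP = f(L/D)(ρV²/2) = 0.01977·(197/0.195)·(1700·5.38²/2) = 0.01977·1010·2.46e+04 = 4.914e+05 Pa.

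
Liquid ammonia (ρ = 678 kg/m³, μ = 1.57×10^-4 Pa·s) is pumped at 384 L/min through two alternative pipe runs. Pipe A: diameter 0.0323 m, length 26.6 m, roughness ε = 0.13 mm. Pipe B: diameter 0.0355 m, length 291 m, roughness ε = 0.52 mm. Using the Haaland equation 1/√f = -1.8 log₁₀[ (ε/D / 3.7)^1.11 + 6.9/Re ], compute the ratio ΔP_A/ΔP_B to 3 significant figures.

ΔP_A/ΔP_B ≈ 0.0966

Pipe A: V = Q/A = 0.0064/0.0008194 = 7.811 m/s; Re = 1.089e+06; ε/D = 0.00402; Haaland → f = 0.02862; ΔP_A = f(L/D)(ρV²/2) = 4.874e+05 Pa.
Pipe B: V = Q/A = 0.0064/0.0009898 = 6.466 m/s; Re = 9.913e+05; ε/D = 0.0146; Haaland → f = 0.04345; ΔP_B = f(L/D)(ρV²/2) = 5.048e+06 Pa.
ΔP_A/ΔP_B = 4.874e+05/5.048e+06 = 0.0966.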